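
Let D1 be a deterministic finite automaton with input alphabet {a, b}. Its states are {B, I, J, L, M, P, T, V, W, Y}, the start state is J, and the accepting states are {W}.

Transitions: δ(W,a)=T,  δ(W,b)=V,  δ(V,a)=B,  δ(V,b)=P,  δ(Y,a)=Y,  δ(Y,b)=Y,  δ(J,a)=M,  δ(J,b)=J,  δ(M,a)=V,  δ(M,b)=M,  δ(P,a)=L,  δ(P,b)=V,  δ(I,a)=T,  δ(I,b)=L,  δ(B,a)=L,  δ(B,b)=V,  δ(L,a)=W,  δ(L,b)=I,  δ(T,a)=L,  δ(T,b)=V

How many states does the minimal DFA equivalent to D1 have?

First remove the unreachable states {Y}; 9 states remain.
Start with accepting vs non-accepting: {W} | {B,I,J,L,M,P,T,V}.
On input a, block {B,I,J,L,M,P,T,V} splits into {B,I,J,M,P,T,V} and {L}.
Split {B,I,J,M,P,T,V} by δ(·,a) → {I,J,M,V} and {B,P,T}.
Refine {I,J,M,V} on symbol a: members go to different blocks, giving {I,V} and {J,M}.
Refine {I,V} on symbol b: members go to different blocks, giving {V} and {I}.
On input a, block {J,M} splits into {M} and {J}.
The partition is now stable with 7 blocks: {W} | {V} | {L} | {B,P,T} | {M} | {I} | {J}.

7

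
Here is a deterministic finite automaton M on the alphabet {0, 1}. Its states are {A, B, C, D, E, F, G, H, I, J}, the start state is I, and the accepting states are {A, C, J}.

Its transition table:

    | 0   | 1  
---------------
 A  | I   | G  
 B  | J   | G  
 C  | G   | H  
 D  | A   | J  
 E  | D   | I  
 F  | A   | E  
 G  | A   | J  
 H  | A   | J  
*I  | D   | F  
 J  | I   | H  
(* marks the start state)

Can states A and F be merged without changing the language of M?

No

States {B,C} cannot be reached from the start state, so discard them.
P0 = {A,J} | {D,E,F,G,H,I}.
Split {D,E,F,G,H,I} by δ(·,0) → {D,F,G,H} and {E,I}.
Refine {D,F,G,H} on symbol 1: members go to different blocks, giving {D,G,H} and {F}.
Split {E,I} by δ(·,1) → {E} and {I}.
No further refinement is possible. Final partition (5 blocks): {A,J} | {D,G,H} | {E} | {F} | {I}.
A and F end up in different blocks, so they are distinguishable. For instance, the string 'ε' is accepted from only A.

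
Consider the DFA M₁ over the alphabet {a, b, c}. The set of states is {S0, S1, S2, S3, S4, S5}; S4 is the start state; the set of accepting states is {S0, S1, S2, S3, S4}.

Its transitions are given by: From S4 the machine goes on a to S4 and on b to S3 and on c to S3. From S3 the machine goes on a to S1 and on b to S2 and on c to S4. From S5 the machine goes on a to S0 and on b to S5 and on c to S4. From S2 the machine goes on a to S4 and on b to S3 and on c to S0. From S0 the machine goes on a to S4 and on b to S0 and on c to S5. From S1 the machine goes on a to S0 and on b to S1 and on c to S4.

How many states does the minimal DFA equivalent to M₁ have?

All states are reachable from the start state.
Initial partition by acceptance: {S0,S1,S2,S3,S4} | {S5}.
Refine {S0,S1,S2,S3,S4} on symbol c: members go to different blocks, giving {S1,S2,S3,S4} and {S0}.
Split {S1,S2,S3,S4} by δ(·,a) → {S2,S3,S4} and {S1}.
Refine {S2,S3,S4} on symbol a: members go to different blocks, giving {S2,S4} and {S3}.
Split {S2,S4} by δ(·,c) → {S2} and {S4}.
No further refinement is possible. Final partition (6 blocks): {S2} | {S5} | {S0} | {S1} | {S3} | {S4}.

6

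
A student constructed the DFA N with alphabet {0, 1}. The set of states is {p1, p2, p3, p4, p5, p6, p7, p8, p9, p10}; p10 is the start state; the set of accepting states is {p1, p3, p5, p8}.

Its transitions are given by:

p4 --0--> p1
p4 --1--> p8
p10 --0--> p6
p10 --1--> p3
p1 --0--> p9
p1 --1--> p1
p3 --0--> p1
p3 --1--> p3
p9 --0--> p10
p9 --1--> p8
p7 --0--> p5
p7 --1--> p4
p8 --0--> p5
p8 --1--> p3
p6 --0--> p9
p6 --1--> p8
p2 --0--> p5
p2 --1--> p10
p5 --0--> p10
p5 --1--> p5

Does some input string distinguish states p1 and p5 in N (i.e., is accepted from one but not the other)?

Reachable states from the start: {p1,p3,p5,p6,p8,p9,p10}. Unreachable: {p2,p4,p7} — drop them.
Start with accepting vs non-accepting: {p1,p3,p5,p8} | {p6,p9,p10}.
On input 0, block {p1,p3,p5,p8} splits into {p1,p5} and {p3,p8}.
No further refinement is possible. Final partition (3 blocks): {p1,p5} | {p6,p9,p10} | {p3,p8}.
p1 and p5 lie in the same block of the stable partition, so they are equivalent — no string distinguishes them.

No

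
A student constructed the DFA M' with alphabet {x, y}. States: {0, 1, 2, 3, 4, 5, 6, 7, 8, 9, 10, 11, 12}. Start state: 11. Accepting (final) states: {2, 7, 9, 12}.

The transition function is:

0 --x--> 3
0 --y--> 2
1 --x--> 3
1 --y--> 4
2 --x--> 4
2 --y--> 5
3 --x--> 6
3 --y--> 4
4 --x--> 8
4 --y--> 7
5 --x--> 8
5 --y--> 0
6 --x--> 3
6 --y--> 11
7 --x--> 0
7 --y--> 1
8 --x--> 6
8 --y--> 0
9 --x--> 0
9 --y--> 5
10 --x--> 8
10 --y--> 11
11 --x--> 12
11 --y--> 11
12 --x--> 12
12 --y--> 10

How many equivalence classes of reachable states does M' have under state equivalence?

7

First remove the unreachable states {9}; 12 states remain.
Initial partition by acceptance: {2,7,12} | {0,1,3,4,5,6,8,10,11}.
Refine {2,7,12} on symbol x: members go to different blocks, giving {2,7} and {12}.
Split {0,1,3,4,5,6,8,10,11} by δ(·,x) → {0,1,3,4,5,6,8,10} and {11}.
Split {0,1,3,4,5,6,8,10} by δ(·,y) → {1,3,5,8} and {0,4} and {6,10}.
Split {1,3,5,8} by δ(·,x) → {1,5} and {3,8}.
No further refinement is possible. Final partition (7 blocks): {2,7} | {1,5} | {12} | {11} | {0,4} | {6,10} | {3,8}.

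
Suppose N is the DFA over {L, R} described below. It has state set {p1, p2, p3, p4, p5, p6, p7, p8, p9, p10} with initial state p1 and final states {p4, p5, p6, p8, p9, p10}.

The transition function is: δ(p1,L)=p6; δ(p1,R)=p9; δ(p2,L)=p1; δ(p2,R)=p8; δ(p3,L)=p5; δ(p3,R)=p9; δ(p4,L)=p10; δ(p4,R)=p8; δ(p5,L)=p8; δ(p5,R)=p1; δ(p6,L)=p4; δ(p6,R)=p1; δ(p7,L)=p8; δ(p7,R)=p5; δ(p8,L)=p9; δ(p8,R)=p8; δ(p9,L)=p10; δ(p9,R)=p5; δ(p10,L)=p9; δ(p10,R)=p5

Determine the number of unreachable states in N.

3

No path from p1 leads to p2, p3, p7; the other 7 states are all reachable.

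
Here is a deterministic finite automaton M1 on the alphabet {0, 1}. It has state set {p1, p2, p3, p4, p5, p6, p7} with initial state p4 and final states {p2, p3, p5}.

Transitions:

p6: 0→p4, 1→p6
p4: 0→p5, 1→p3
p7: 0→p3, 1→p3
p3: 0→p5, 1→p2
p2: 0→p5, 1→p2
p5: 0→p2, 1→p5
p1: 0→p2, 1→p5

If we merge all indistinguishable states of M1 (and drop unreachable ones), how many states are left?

States {p1,p6,p7} cannot be reached from the start state, so discard them.
Initial partition by acceptance: {p2,p3,p5} | {p4}.
The partition is now stable with 2 blocks: {p2,p3,p5} | {p4}.

2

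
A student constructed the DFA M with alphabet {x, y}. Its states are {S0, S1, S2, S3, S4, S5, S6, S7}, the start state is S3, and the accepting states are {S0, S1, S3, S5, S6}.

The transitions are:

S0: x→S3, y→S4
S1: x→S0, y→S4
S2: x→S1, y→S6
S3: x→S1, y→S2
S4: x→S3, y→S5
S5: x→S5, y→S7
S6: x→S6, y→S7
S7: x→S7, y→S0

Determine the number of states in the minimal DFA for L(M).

Initial partition by acceptance: {S0,S1,S3,S5,S6} | {S2,S4,S7}.
Split {S2,S4,S7} by δ(·,x) → {S2,S4} and {S7}.
Split {S0,S1,S3,S5,S6} by δ(·,y) → {S0,S1,S3} and {S5,S6}.
The partition is now stable with 4 blocks: {S0,S1,S3} | {S2,S4} | {S7} | {S5,S6}.

4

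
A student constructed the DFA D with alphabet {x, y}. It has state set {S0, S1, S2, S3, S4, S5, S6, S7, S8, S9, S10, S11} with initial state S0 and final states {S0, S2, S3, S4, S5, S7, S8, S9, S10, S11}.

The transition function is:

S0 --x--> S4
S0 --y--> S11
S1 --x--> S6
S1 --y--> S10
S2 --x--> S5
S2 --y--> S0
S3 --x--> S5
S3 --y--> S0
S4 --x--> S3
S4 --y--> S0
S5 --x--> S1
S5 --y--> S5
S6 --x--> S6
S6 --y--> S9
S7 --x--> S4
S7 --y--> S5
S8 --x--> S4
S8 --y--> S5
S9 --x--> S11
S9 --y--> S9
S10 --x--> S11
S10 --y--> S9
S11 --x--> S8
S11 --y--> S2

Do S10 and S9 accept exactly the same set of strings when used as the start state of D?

States {S7} cannot be reached from the start state, so discard them.
Start with accepting vs non-accepting: {S0,S2,S3,S4,S5,S8,S9,S10,S11} | {S1,S6}.
Split {S0,S2,S3,S4,S5,S8,S9,S10,S11} by δ(·,x) → {S0,S2,S3,S4,S8,S9,S10,S11} and {S5}.
Split {S0,S2,S3,S4,S8,S9,S10,S11} by δ(·,x) → {S0,S4,S8,S9,S10,S11} and {S2,S3}.
Refine {S0,S4,S8,S9,S10,S11} on symbol x: members go to different blocks, giving {S0,S8,S9,S10,S11} and {S4}.
Split {S0,S8,S9,S10,S11} by δ(·,x) → {S9,S10,S11} and {S0,S8}.
Refine {S9,S10,S11} on symbol x: members go to different blocks, giving {S9,S10} and {S11}.
Split {S0,S8} by δ(·,y) → {S0} and {S8}.
Stable partition: {S9,S10} | {S1,S6} | {S5} | {S2,S3} | {S4} | {S0} | {S11} | {S8} — 8 equivalence classes.
S10 and S9 lie in the same block of the stable partition, so they are equivalent — no string distinguishes them.

Yes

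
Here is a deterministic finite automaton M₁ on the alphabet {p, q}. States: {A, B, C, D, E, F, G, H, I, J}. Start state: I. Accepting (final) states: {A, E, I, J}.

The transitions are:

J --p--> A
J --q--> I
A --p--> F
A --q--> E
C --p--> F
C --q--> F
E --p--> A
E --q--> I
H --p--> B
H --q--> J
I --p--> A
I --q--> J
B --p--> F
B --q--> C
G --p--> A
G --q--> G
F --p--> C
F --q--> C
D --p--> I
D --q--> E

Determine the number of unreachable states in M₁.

Starting at I and following transitions, the reachable set is {A, C, E, F, I, J}. That leaves B, D, G, H unreachable — 4 in total.

4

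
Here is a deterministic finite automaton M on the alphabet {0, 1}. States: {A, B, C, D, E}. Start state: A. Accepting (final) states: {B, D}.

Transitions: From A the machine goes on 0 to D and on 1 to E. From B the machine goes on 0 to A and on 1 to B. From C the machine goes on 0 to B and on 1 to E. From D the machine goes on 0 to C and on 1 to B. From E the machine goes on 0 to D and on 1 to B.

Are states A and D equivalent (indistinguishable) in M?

No

All states are reachable from the start state.
P0 = {B,D} | {A,C,E}.
Split {A,C,E} by δ(·,1) → {A,C} and {E}.
No further refinement is possible. Final partition (3 blocks): {B,D} | {A,C} | {E}.
A and D end up in different blocks, so they are distinguishable. For instance, the string 'ε' is accepted from only D.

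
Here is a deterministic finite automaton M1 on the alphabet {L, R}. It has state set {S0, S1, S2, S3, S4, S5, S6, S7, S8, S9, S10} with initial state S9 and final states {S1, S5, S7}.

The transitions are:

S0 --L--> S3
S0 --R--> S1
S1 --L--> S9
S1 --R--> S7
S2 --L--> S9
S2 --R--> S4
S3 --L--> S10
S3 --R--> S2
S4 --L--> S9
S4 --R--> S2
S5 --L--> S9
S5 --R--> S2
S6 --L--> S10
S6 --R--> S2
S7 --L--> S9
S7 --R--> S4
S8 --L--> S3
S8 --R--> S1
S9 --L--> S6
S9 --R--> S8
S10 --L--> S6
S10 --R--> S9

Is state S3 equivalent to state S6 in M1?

Yes

First remove the unreachable states {S0,S5}; 9 states remain.
Start with accepting vs non-accepting: {S1,S7} | {S2,S3,S4,S6,S8,S9,S10}.
Split {S1,S7} by δ(·,R) → {S1} and {S7}.
On input R, block {S2,S3,S4,S6,S8,S9,S10} splits into {S2,S3,S4,S6,S9,S10} and {S8}.
Split {S2,S3,S4,S6,S9,S10} by δ(·,R) → {S2,S3,S4,S6,S10} and {S9}.
Refine {S2,S3,S4,S6,S10} on symbol L: members go to different blocks, giving {S3,S6,S10} and {S2,S4}.
Refine {S3,S6,S10} on symbol R: members go to different blocks, giving {S3,S6} and {S10}.
No further refinement is possible. Final partition (7 blocks): {S1} | {S3,S6} | {S7} | {S8} | {S9} | {S2,S4} | {S10}.
S3 and S6 lie in the same block of the stable partition, so they are equivalent — no string distinguishes them.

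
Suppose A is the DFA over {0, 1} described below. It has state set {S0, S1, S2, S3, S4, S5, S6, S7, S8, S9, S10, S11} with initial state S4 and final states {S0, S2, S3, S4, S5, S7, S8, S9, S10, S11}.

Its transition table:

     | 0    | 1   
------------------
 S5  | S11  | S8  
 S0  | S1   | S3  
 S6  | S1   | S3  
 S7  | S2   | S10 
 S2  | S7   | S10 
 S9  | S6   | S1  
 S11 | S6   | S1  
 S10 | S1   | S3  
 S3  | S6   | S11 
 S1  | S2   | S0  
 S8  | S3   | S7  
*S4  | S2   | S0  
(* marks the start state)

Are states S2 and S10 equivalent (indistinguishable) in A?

No

First remove the unreachable states {S5,S8,S9}; 9 states remain.
Start with accepting vs non-accepting: {S0,S2,S3,S4,S7,S10,S11} | {S1,S6}.
Refine {S0,S2,S3,S4,S7,S10,S11} on symbol 0: members go to different blocks, giving {S0,S3,S10,S11} and {S2,S4,S7}.
Refine {S0,S3,S10,S11} on symbol 1: members go to different blocks, giving {S0,S3,S10} and {S11}.
On input 1, block {S0,S3,S10} splits into {S0,S10} and {S3}.
Refine {S1,S6} on symbol 0: members go to different blocks, giving {S1} and {S6}.
Stable partition: {S0,S10} | {S1} | {S2,S4,S7} | {S11} | {S3} | {S6} — 6 equivalence classes.
S2 and S10 end up in different blocks, so they are distinguishable. For instance, the string '0' is accepted from only S2.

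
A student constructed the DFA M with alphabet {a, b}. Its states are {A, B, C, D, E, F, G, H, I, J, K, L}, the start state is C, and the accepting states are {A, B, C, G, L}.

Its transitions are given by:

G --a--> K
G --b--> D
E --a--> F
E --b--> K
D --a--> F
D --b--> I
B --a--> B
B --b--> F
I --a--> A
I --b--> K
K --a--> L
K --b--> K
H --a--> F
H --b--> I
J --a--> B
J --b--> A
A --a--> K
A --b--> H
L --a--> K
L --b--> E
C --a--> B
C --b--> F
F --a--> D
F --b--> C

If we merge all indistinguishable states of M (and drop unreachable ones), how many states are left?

5

States {G,J} cannot be reached from the start state, so discard them.
P0 = {A,B,C,L} | {D,E,F,H,I,K}.
Refine {A,B,C,L} on symbol a: members go to different blocks, giving {A,L} and {B,C}.
Refine {D,E,F,H,I,K} on symbol a: members go to different blocks, giving {D,E,F,H} and {I,K}.
Refine {D,E,F,H} on symbol b: members go to different blocks, giving {D,E,H} and {F}.
No further refinement is possible. Final partition (5 blocks): {A,L} | {D,E,H} | {B,C} | {I,K} | {F}.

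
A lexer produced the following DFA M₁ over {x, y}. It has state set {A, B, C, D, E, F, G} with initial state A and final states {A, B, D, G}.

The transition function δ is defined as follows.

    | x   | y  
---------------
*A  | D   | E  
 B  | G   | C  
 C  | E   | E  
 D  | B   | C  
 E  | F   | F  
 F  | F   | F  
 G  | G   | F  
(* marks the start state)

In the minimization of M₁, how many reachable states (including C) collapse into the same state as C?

All states are reachable from the start state.
Initial partition by acceptance: {A,B,D,G} | {C,E,F}.
Stable partition: {A,B,D,G} | {C,E,F} — 2 equivalence classes.
State C belongs to the block {C,E,F}, which has 3 states.

3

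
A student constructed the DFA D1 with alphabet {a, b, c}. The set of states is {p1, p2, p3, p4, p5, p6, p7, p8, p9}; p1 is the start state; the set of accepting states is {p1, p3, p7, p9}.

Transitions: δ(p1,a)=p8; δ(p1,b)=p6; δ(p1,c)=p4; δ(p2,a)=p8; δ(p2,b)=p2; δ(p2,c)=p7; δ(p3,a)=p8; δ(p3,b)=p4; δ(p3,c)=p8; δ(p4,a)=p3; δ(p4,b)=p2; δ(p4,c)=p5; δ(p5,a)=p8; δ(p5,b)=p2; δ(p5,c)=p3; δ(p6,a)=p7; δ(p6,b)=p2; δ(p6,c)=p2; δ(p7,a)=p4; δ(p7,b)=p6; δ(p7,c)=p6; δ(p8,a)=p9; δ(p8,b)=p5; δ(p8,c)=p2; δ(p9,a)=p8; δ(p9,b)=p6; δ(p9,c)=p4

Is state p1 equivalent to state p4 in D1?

Start with accepting vs non-accepting: {p1,p3,p7,p9} | {p2,p4,p5,p6,p8}.
Split {p2,p4,p5,p6,p8} by δ(·,a) → {p4,p6,p8} and {p2,p5}.
No further refinement is possible. Final partition (3 blocks): {p1,p3,p7,p9} | {p4,p6,p8} | {p2,p5}.
p1 and p4 end up in different blocks, so they are distinguishable. For instance, the string 'ε' is accepted from only p1.

No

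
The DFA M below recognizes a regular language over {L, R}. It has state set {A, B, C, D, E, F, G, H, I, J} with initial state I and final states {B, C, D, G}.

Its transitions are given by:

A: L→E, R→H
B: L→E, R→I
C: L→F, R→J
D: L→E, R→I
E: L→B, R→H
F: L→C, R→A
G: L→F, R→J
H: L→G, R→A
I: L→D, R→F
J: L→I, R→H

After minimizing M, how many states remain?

Start with accepting vs non-accepting: {B,C,D,G} | {A,E,F,H,I,J}.
Refine {A,E,F,H,I,J} on symbol L: members go to different blocks, giving {E,F,H,I} and {A,J}.
Refine {B,C,D,G} on symbol R: members go to different blocks, giving {B,D} and {C,G}.
Refine {E,F,H,I} on symbol L: members go to different blocks, giving {E,I} and {F,H}.
The partition is now stable with 5 blocks: {B,D} | {E,I} | {A,J} | {C,G} | {F,H}.

5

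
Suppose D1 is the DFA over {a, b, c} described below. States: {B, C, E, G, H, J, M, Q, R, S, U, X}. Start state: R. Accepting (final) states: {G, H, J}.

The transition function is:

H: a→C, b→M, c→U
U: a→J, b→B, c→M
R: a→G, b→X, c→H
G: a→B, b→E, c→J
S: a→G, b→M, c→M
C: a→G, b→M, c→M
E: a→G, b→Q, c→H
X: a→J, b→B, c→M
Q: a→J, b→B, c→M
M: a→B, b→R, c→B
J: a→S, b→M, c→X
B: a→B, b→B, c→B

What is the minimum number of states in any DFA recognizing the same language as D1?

P0 = {G,H,J} | {B,C,E,M,Q,R,S,U,X}.
Split {G,H,J} by δ(·,c) → {H,J} and {G}.
Refine {B,C,E,M,Q,R,S,U,X} on symbol a: members go to different blocks, giving {C,E,R,S} and {Q,U,X} and {B,M}.
Split {C,E,R,S} by δ(·,b) → {C,S} and {E,R}.
On input b, block {B,M} splits into {M} and {B}.
The partition is now stable with 7 blocks: {H,J} | {C,S} | {G} | {Q,U,X} | {M} | {E,R} | {B}.

7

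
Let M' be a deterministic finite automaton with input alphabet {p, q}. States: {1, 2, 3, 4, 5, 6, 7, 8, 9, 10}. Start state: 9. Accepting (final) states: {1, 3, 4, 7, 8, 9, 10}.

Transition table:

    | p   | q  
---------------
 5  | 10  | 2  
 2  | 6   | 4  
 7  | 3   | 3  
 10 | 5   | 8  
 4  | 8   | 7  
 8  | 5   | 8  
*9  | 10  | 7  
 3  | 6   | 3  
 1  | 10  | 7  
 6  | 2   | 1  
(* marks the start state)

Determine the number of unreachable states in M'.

0

Exploring from 9, all states are eventually visited, so none are unreachable.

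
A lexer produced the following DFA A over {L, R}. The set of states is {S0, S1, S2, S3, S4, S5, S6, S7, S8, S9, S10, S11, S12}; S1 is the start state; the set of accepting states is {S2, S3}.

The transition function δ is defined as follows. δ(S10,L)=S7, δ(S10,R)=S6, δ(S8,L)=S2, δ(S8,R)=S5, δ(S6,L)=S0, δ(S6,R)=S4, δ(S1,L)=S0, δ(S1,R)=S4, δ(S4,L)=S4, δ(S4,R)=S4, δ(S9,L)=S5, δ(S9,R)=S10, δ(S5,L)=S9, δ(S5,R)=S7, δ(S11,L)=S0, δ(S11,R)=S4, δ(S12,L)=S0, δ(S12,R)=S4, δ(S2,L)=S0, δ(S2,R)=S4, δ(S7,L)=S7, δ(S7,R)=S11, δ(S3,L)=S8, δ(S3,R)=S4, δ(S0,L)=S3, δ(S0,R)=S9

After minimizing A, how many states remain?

Reachable states from the start: {S0,S1,S2,S3,S4,S5,S6,S7,S8,S9,S10,S11}. Unreachable: {S12} — drop them.
P0 = {S2,S3} | {S0,S1,S4,S5,S6,S7,S8,S9,S10,S11}.
Split {S0,S1,S4,S5,S6,S7,S8,S9,S10,S11} by δ(·,L) → {S1,S4,S5,S6,S7,S9,S10,S11} and {S0,S8}.
Split {S1,S4,S5,S6,S7,S9,S10,S11} by δ(·,L) → {S4,S5,S7,S9,S10} and {S1,S6,S11}.
On input R, block {S4,S5,S7,S9,S10} splits into {S4,S5,S9} and {S7,S10}.
On input R, block {S4,S5,S9} splits into {S5,S9} and {S4}.
No further refinement is possible. Final partition (6 blocks): {S2,S3} | {S5,S9} | {S0,S8} | {S1,S6,S11} | {S7,S10} | {S4}.

6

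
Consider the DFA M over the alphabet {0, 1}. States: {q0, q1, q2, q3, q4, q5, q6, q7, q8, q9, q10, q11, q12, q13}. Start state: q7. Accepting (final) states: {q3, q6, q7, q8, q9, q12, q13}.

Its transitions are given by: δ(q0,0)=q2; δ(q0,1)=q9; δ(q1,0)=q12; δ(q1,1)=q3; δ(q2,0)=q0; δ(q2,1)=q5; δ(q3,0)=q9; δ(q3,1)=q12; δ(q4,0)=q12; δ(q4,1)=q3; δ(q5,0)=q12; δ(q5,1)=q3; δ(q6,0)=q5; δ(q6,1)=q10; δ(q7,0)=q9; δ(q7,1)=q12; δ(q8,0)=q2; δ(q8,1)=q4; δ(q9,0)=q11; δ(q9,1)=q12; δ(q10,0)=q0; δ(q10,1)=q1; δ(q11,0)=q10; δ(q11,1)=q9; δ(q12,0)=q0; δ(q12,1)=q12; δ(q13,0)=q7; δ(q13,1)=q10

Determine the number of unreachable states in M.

4

BFS from q7 reaches {q0, q1, q2, q3, q5, q7, q9, q10, q11, q12}; the 4 state(s) q4, q6, q8, q13 are never visited.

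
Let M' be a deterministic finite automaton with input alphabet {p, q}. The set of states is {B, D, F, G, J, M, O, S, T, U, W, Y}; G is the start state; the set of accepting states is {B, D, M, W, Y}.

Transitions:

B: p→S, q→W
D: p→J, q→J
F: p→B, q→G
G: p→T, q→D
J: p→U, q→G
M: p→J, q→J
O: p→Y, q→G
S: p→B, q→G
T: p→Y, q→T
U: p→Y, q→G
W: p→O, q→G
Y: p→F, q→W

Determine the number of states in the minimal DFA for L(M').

7

Reachable states from the start: {B,D,F,G,J,O,S,T,U,W,Y}. Unreachable: {M} — drop them.
P0 = {B,D,W,Y} | {F,G,J,O,S,T,U}.
Split {B,D,W,Y} by δ(·,q) → {D,W} and {B,Y}.
Split {F,G,J,O,S,T,U} by δ(·,p) → {F,O,S,T,U} and {G,J}.
On input p, block {D,W} splits into {W} and {D}.
Split {F,O,S,T,U} by δ(·,q) → {F,O,S,U} and {T}.
Split {G,J} by δ(·,p) → {J} and {G}.
Stable partition: {W} | {F,O,S,U} | {B,Y} | {J} | {D} | {T} | {G} — 7 equivalence classes.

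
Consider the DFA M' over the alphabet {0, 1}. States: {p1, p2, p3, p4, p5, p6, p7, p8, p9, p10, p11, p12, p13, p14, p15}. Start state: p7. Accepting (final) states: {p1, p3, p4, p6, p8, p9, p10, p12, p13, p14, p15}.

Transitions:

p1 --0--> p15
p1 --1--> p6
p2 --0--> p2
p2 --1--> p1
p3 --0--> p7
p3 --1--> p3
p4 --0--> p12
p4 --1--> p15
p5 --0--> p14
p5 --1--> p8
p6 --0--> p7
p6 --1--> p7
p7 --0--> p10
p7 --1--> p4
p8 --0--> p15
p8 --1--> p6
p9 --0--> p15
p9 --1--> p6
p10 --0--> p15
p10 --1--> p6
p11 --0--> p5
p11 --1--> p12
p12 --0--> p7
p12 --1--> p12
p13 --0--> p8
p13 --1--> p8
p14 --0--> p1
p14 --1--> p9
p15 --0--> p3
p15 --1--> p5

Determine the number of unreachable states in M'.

3

Starting at p7 and following transitions, the reachable set is {p1, p3, p4, p5, p6, p7, p8, p9, p10, p12, p14, p15}. That leaves p2, p11, p13 unreachable — 3 in total.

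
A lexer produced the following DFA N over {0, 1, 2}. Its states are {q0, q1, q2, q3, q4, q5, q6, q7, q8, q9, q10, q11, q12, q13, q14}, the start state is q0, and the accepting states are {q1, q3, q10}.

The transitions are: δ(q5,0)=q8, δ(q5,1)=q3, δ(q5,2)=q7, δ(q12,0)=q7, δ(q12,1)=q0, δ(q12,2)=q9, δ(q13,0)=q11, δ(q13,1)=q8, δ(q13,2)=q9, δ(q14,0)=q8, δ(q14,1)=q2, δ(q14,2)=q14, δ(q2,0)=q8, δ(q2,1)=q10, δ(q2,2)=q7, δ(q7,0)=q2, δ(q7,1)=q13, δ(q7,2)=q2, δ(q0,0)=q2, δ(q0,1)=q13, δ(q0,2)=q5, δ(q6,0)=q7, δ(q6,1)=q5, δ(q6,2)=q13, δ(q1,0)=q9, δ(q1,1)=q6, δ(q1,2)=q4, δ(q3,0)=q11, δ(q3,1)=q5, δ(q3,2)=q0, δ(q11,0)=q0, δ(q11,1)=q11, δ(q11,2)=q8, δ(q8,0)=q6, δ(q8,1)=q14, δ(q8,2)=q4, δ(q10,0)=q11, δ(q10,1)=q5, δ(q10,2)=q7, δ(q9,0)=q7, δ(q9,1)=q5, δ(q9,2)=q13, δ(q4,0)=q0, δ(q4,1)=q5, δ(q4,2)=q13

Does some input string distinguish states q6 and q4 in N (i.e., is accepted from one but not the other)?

Reachable states from the start: {q0,q2,q3,q4,q5,q6,q7,q8,q9,q10,q11,q13,q14}. Unreachable: {q1,q12} — drop them.
P0 = {q3,q10} | {q0,q2,q4,q5,q6,q7,q8,q9,q11,q13,q14}.
On input 1, block {q0,q2,q4,q5,q6,q7,q8,q9,q11,q13,q14} splits into {q0,q4,q6,q7,q8,q9,q11,q13,q14} and {q2,q5}.
On input 0, block {q0,q4,q6,q7,q8,q9,q11,q13,q14} splits into {q4,q6,q8,q9,q11,q13,q14} and {q0,q7}.
On input 0, block {q4,q6,q8,q9,q11,q13,q14} splits into {q4,q6,q9,q11} and {q8,q13,q14}.
Split {q4,q6,q9,q11} by δ(·,1) → {q4,q6,q9} and {q11}.
On input 0, block {q8,q13,q14} splits into {q8} and {q13} and {q14}.
No further refinement is possible. Final partition (8 blocks): {q3,q10} | {q4,q6,q9} | {q2,q5} | {q0,q7} | {q8} | {q11} | {q13} | {q14}.
q6 and q4 lie in the same block of the stable partition, so they are equivalent — no string distinguishes them.

No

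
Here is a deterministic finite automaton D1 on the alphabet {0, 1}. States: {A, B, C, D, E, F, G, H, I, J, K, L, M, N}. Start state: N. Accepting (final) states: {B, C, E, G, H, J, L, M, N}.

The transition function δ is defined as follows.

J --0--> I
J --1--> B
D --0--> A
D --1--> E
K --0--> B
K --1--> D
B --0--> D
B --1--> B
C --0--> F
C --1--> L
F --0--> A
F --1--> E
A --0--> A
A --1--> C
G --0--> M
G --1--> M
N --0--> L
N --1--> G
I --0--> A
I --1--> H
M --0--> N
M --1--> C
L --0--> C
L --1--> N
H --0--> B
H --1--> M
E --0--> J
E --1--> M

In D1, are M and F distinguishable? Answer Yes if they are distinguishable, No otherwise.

Reachable states from the start: {A,B,C,D,E,F,G,H,I,J,L,M,N}. Unreachable: {K} — drop them.
Initial partition by acceptance: {B,C,E,G,H,J,L,M,N} | {A,D,F,I}.
On input 0, block {B,C,E,G,H,J,L,M,N} splits into {E,G,H,L,M,N} and {B,C,J}.
On input 0, block {E,G,H,L,M,N} splits into {E,H,L} and {G,M,N}.
Refine {A,D,F,I} on symbol 1: members go to different blocks, giving {D,F,I} and {A}.
Split {B,C,J} by δ(·,1) → {B,J} and {C}.
Refine {E,H,L} on symbol 0: members go to different blocks, giving {E,H} and {L}.
Refine {G,M,N} on symbol 0: members go to different blocks, giving {G,M} and {N}.
Split {G,M} by δ(·,0) → {G} and {M}.
No further refinement is possible. Final partition (9 blocks): {E,H} | {D,F,I} | {B,J} | {G} | {A} | {C} | {L} | {N} | {M}.
M and F end up in different blocks, so they are distinguishable. For instance, the string 'ε' is accepted from only M.

Yes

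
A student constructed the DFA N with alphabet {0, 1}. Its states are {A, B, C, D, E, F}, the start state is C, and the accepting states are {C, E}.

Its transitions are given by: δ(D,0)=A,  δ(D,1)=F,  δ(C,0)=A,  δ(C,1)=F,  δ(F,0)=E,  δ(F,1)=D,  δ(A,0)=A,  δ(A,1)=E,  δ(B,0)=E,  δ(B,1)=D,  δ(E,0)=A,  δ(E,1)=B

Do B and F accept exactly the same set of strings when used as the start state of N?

Yes

P0 = {C,E} | {A,B,D,F}.
Refine {A,B,D,F} on symbol 0: members go to different blocks, giving {A,D} and {B,F}.
On input 1, block {A,D} splits into {A} and {D}.
No further refinement is possible. Final partition (4 blocks): {C,E} | {A} | {B,F} | {D}.
B and F lie in the same block of the stable partition, so they are equivalent — no string distinguishes them.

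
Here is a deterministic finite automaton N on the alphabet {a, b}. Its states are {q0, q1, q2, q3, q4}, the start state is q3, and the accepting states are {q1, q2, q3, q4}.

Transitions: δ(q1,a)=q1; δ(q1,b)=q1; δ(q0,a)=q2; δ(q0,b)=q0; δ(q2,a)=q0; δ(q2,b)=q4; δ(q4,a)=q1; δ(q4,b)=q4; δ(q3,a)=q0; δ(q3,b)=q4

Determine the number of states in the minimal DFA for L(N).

Every state is reachable, so we keep all 5.
Start with accepting vs non-accepting: {q1,q2,q3,q4} | {q0}.
On input a, block {q1,q2,q3,q4} splits into {q1,q4} and {q2,q3}.
The partition is now stable with 3 blocks: {q1,q4} | {q0} | {q2,q3}.

3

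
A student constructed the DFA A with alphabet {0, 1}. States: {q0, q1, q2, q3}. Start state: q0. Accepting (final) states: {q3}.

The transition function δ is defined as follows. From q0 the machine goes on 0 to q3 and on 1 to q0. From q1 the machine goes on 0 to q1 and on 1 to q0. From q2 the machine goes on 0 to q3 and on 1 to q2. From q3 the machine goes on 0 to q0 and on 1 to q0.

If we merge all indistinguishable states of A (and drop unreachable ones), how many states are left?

States {q1,q2} cannot be reached from the start state, so discard them.
P0 = {q3} | {q0}.
The partition is now stable with 2 blocks: {q3} | {q0}.

2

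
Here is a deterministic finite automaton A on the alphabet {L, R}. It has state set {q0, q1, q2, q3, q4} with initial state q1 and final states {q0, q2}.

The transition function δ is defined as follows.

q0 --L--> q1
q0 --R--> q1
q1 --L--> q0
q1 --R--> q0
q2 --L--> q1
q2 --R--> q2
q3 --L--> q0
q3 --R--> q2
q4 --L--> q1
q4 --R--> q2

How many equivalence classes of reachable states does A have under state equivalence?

2

States {q2,q3,q4} cannot be reached from the start state, so discard them.
Start with accepting vs non-accepting: {q0} | {q1}.
No further refinement is possible. Final partition (2 blocks): {q0} | {q1}.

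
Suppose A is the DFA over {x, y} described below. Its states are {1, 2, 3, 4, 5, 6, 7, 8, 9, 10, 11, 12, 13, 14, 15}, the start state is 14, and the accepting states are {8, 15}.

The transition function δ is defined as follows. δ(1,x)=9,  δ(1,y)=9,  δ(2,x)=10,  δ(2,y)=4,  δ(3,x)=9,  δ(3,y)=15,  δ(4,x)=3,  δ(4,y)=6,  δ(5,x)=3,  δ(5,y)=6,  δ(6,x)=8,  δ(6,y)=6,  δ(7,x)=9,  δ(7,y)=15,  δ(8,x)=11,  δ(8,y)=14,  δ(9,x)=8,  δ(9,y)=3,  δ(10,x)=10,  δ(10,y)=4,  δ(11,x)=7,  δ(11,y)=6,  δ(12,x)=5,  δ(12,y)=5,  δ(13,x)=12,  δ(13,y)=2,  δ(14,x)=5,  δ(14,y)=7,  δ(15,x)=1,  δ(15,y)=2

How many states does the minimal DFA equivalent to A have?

9

Reachable states from the start: {1,2,3,4,5,6,7,8,9,10,11,14,15}. Unreachable: {12,13} — drop them.
Start with accepting vs non-accepting: {8,15} | {1,2,3,4,5,6,7,9,10,11,14}.
Split {1,2,3,4,5,6,7,9,10,11,14} by δ(·,x) → {1,2,3,4,5,7,10,11,14} and {6,9}.
Split {1,2,3,4,5,7,10,11,14} by δ(·,x) → {2,4,5,10,11,14} and {1,3,7}.
On input x, block {8,15} splits into {8} and {15}.
On input x, block {2,4,5,10,11,14} splits into {2,10,14} and {4,5,11}.
On input x, block {2,10,14} splits into {2,10} and {14}.
Refine {6,9} on symbol y: members go to different blocks, giving {6} and {9}.
On input y, block {1,3,7} splits into {3,7} and {1}.
The partition is now stable with 9 blocks: {8} | {2,10} | {6} | {3,7} | {15} | {4,5,11} | {14} | {9} | {1}.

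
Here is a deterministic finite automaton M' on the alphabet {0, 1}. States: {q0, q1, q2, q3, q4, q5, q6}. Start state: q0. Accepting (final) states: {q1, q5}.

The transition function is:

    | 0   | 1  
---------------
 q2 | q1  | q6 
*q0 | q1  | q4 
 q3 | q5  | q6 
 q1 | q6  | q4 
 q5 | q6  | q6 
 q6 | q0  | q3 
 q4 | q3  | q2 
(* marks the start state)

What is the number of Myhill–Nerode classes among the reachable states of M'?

Start with accepting vs non-accepting: {q1,q5} | {q0,q2,q3,q4,q6}.
Refine {q0,q2,q3,q4,q6} on symbol 0: members go to different blocks, giving {q0,q2,q3} and {q4,q6}.
No further refinement is possible. Final partition (3 blocks): {q1,q5} | {q0,q2,q3} | {q4,q6}.

3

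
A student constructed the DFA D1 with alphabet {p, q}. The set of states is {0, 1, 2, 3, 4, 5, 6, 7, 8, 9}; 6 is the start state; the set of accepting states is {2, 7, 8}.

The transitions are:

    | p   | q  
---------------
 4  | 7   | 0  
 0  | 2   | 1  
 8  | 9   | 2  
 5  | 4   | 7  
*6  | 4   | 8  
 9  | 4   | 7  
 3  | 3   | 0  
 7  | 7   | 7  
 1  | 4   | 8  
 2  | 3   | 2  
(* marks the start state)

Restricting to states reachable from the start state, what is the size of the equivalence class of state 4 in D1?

1

Reachable states from the start: {0,1,2,3,4,6,7,8,9}. Unreachable: {5} — drop them.
Start with accepting vs non-accepting: {2,7,8} | {0,1,3,4,6,9}.
Refine {2,7,8} on symbol p: members go to different blocks, giving {2,8} and {7}.
On input p, block {0,1,3,4,6,9} splits into {1,3,6,9} and {0} and {4}.
Split {1,3,6,9} by δ(·,p) → {1,6,9} and {3}.
On input p, block {2,8} splits into {2} and {8}.
Split {1,6,9} by δ(·,q) → {1,6} and {9}.
No further refinement is possible. Final partition (8 blocks): {2} | {1,6} | {7} | {0} | {4} | {3} | {8} | {9}.
State 4 belongs to the block {4}, which has 1 states.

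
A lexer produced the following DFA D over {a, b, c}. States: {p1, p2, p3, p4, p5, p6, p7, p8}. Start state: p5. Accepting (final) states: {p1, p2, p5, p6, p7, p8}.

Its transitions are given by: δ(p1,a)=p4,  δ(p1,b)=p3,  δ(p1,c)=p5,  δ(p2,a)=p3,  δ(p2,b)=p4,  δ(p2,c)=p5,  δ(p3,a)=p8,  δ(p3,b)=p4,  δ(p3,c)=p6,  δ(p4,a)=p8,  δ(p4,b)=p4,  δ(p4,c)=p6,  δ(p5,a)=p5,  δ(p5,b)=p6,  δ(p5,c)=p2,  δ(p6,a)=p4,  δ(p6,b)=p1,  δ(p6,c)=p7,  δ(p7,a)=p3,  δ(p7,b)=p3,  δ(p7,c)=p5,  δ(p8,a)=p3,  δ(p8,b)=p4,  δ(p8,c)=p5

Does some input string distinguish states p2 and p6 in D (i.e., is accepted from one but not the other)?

P0 = {p1,p2,p5,p6,p7,p8} | {p3,p4}.
Refine {p1,p2,p5,p6,p7,p8} on symbol a: members go to different blocks, giving {p1,p2,p6,p7,p8} and {p5}.
Refine {p1,p2,p6,p7,p8} on symbol b: members go to different blocks, giving {p1,p2,p7,p8} and {p6}.
No further refinement is possible. Final partition (4 blocks): {p1,p2,p7,p8} | {p3,p4} | {p5} | {p6}.
p2 and p6 end up in different blocks, so they are distinguishable. For instance, the string 'b' is accepted from only p6.

Yes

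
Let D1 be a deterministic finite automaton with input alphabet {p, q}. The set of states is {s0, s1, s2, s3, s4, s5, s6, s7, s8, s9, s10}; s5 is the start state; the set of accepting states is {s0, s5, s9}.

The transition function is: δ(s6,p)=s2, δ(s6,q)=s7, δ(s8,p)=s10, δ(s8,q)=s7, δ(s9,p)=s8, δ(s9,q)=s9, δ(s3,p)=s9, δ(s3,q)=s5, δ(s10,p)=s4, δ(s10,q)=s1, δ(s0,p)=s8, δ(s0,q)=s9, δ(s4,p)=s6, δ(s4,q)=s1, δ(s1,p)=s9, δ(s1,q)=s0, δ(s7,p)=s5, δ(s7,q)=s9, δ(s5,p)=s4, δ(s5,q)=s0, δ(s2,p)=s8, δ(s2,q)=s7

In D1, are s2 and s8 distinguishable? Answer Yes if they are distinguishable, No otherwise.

Reachable states from the start: {s0,s1,s2,s4,s5,s6,s7,s8,s9,s10}. Unreachable: {s3} — drop them.
Start with accepting vs non-accepting: {s0,s5,s9} | {s1,s2,s4,s6,s7,s8,s10}.
Refine {s1,s2,s4,s6,s7,s8,s10} on symbol p: members go to different blocks, giving {s2,s4,s6,s8,s10} and {s1,s7}.
No further refinement is possible. Final partition (3 blocks): {s0,s5,s9} | {s2,s4,s6,s8,s10} | {s1,s7}.
s2 and s8 lie in the same block of the stable partition, so they are equivalent — no string distinguishes them.

No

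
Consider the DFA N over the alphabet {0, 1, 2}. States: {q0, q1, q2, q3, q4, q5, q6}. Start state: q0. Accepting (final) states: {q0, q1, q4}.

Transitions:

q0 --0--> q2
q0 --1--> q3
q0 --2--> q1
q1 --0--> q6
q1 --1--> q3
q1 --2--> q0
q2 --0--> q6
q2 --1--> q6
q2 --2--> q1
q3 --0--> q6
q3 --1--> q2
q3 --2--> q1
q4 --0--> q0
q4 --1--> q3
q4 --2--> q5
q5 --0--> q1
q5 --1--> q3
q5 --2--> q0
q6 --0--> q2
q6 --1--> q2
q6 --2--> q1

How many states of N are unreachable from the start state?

2

Starting at q0 and following transitions, the reachable set is {q0, q1, q2, q3, q6}. That leaves q4, q5 unreachable — 2 in total.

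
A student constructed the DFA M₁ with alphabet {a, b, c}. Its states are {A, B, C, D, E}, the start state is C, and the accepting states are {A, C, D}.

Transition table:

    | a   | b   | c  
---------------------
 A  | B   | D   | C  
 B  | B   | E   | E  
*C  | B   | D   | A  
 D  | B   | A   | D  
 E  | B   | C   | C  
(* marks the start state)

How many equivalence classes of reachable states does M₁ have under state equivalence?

All states are reachable from the start state.
Initial partition by acceptance: {A,C,D} | {B,E}.
Refine {B,E} on symbol b: members go to different blocks, giving {B} and {E}.
No further refinement is possible. Final partition (3 blocks): {A,C,D} | {B} | {E}.

3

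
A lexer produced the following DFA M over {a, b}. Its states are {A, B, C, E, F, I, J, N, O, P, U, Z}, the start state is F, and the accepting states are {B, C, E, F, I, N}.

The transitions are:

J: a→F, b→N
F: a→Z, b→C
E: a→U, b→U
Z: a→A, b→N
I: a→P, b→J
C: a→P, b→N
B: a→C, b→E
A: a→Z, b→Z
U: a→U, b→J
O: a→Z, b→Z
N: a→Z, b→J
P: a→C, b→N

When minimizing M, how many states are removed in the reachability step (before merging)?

5

No path from F leads to B, E, I, O, U; the other 7 states are all reachable.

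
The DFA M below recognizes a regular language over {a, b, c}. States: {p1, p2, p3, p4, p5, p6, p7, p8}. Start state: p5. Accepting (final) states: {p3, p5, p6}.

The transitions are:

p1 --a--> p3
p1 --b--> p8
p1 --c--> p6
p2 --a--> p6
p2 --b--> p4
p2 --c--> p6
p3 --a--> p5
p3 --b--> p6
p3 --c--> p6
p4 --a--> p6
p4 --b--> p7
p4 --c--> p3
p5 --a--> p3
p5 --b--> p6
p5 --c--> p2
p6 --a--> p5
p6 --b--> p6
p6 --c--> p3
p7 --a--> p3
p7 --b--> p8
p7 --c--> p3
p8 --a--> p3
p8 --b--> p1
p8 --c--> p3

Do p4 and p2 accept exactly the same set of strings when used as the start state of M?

Yes

P0 = {p3,p5,p6} | {p1,p2,p4,p7,p8}.
Split {p3,p5,p6} by δ(·,c) → {p3,p6} and {p5}.
No further refinement is possible. Final partition (3 blocks): {p3,p6} | {p1,p2,p4,p7,p8} | {p5}.
p4 and p2 lie in the same block of the stable partition, so they are equivalent — no string distinguishes them.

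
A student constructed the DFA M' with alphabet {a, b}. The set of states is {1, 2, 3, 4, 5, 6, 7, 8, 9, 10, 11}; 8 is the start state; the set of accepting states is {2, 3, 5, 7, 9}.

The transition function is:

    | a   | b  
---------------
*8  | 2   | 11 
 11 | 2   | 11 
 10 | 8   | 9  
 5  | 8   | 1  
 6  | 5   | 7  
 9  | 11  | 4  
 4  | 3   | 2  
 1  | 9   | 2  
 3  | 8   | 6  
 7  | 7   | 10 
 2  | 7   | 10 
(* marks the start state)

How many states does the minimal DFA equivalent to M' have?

All states are reachable from the start state.
Start with accepting vs non-accepting: {2,3,5,7,9} | {1,4,6,8,10,11}.
Refine {2,3,5,7,9} on symbol a: members go to different blocks, giving {3,5,9} and {2,7}.
Refine {1,4,6,8,10,11} on symbol a: members go to different blocks, giving {1,4,6} and {8,11} and {10}.
No further refinement is possible. Final partition (5 blocks): {3,5,9} | {1,4,6} | {2,7} | {8,11} | {10}.

5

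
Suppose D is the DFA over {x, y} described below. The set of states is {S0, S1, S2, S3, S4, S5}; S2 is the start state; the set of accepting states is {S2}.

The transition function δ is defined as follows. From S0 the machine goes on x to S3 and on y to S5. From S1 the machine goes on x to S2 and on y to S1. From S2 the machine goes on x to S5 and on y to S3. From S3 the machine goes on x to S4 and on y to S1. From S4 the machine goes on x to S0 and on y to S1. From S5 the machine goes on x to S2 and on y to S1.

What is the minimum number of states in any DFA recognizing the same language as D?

3

P0 = {S2} | {S0,S1,S3,S4,S5}.
Refine {S0,S1,S3,S4,S5} on symbol x: members go to different blocks, giving {S0,S3,S4} and {S1,S5}.
Stable partition: {S2} | {S0,S3,S4} | {S1,S5} — 3 equivalence classes.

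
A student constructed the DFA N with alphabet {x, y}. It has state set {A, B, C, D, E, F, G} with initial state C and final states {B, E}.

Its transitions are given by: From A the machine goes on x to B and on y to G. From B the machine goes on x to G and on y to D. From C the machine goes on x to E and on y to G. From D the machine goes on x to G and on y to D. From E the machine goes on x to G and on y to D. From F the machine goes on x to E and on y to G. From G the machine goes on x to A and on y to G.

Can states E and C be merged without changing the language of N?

No

States {F} cannot be reached from the start state, so discard them.
Initial partition by acceptance: {B,E} | {A,C,D,G}.
On input x, block {A,C,D,G} splits into {A,C} and {D,G}.
On input x, block {D,G} splits into {D} and {G}.
The partition is now stable with 4 blocks: {B,E} | {A,C} | {D} | {G}.
E and C end up in different blocks, so they are distinguishable. For instance, the string 'ε' is accepted from only E.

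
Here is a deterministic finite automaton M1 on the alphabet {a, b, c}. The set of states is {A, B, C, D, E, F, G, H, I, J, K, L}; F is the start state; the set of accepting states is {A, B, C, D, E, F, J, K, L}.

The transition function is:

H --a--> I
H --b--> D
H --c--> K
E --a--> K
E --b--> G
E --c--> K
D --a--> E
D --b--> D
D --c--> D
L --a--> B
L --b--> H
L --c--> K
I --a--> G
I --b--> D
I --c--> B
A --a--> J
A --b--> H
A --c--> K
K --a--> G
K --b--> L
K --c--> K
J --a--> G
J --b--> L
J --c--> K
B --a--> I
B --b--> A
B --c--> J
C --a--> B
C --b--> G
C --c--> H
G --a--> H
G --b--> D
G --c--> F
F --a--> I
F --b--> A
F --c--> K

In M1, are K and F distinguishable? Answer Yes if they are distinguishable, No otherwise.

States {C} cannot be reached from the start state, so discard them.
P0 = {A,B,D,E,F,J,K,L} | {G,H,I}.
Split {A,B,D,E,F,J,K,L} by δ(·,a) → {A,D,E,L} and {B,F,J,K}.
On input a, block {A,D,E,L} splits into {A,E,L} and {D}.
Stable partition: {A,E,L} | {G,H,I} | {B,F,J,K} | {D} — 4 equivalence classes.
K and F lie in the same block of the stable partition, so they are equivalent — no string distinguishes them.

No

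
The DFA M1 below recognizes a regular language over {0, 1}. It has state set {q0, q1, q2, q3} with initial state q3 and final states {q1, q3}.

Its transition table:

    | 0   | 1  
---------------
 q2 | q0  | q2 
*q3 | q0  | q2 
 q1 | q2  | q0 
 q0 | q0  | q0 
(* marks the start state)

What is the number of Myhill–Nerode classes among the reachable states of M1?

2

First remove the unreachable states {q1}; 3 states remain.
P0 = {q3} | {q0,q2}.
The partition is now stable with 2 blocks: {q3} | {q0,q2}.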